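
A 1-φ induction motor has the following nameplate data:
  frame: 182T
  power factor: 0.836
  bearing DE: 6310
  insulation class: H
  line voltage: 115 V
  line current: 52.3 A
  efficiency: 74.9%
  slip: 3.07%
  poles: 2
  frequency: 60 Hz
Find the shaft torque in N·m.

P_in = V·I·cosφ = 115 × 52.3 × 0.836 = 5028 W
P_out = η·P_in = 0.749 × 5028 = 3766 W
n_s = 120×60/2 = 3600 rpm; n = 3600×(1−0.0307) = 3489 rpm
ω = 2π×3489/60 = 365.4 rad/s
τ = P_out/ω = 3766/365.4 = 10.3 N·m

10.3 N·m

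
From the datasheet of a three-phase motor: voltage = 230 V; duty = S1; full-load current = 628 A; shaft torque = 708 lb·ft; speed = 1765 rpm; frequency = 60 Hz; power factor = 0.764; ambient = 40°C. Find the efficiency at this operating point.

τ = 708 lb·ft × 1.356 = 960 N·m
ω = 2π × 1765/60 = 184.8 rad/s; P_out = τω = 960 × 184.8 = 177408 W
P_in = √3·V_L·I_L·cosφ = 1.732 × 230 × 628 × 0.764 = 191130 W
η = P_out / P_in = 177408 / 191130 = 0.928 = 92.8%

92.8 %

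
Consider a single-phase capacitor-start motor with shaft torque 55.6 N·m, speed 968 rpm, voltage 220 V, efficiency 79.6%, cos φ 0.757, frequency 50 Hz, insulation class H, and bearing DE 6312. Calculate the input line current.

42.5 A

ω = 2π×968/60 = 101.4 rad/s; P_out = τω = 55.6 × 101.4 = 5638 W
P_in = P_out / η = 5638 / 0.796 = 7083 W
I = P_in / (V·cosφ) = 7083 / (220 × 0.757) = 42.5 A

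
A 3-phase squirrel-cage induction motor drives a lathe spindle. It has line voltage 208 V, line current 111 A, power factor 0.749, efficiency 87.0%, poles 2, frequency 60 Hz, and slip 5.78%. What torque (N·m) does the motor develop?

73.4 N·m

P_in = √3·V·I·cosφ = 1.732 × 208 × 111 × 0.749 = 29951 W
P_out = η·P_in = 0.87 × 29951 = 26057 W
n_s = 120×60/2 = 3600 rpm; n = 3600×(1−0.0578) = 3392 rpm
ω = 2π×3392/60 = 355.2 rad/s
τ = P_out/ω = 26057/355.2 = 73.4 N·m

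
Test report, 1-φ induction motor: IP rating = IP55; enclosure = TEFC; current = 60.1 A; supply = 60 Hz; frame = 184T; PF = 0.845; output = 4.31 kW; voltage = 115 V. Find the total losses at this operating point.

1530 W

P_in = V·I·cosφ = 115×60.1×0.845 = 5840 W
P_out = 4310 W
Losses = P_in − P_out = 5840 − 4310 = 1530 W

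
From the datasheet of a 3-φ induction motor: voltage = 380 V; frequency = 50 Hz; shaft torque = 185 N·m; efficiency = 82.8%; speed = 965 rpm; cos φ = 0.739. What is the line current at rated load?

46.4 A

ω = 2π×965/60 = 101.1 rad/s; P_out = τω = 185 × 101.1 = 18704 W
P_in = P_out / η = 18704 / 0.828 = 22589 W
I_L = P_in / (√3·V_L·cosφ) = 22589 / (1.732 × 380 × 0.739) = 46.4 A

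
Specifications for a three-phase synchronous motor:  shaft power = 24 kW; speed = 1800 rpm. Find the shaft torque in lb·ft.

93.9 lb·ft

ω = 2π × 1800/60 = 188.5 rad/s
τ = P/ω = 24000/188.5 = 127.3 N·m
In lb·ft: 127.3/1.356 = 93.9 lb·ft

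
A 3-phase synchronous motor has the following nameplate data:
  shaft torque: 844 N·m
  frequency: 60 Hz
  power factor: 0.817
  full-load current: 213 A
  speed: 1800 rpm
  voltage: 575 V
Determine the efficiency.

ω = 2π × 1800/60 = 188.5 rad/s; P_out = τω = 844 × 188.5 = 159094 W
P_in = √3·V_L·I_L·cosφ = 1.732 × 575 × 213 × 0.817 = 173308 W
η = P_out / P_in = 159094 / 173308 = 0.918 = 91.8%

91.8 %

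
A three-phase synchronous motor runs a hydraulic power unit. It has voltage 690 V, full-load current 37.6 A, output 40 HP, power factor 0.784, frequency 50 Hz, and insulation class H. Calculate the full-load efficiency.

84.7 %

P_out = 40 × 746 = 29840 W
P_in = √3·V_L·I_L·cosφ = 1.732 × 690 × 37.6 × 0.784 = 35229 W
η = P_out / P_in = 29840 / 35229 = 0.847 = 84.7%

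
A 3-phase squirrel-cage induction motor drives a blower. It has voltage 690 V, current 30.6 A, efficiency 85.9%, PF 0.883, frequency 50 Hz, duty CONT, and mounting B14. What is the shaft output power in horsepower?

P_in = √3·V·I·cosφ = 1.732 × 690 × 30.6 × 0.883 = 32291 W
P_out = η·P_in = 0.859 × 32291 = 27738 W
= 27738/746 = 37.2 HP

37.2 HP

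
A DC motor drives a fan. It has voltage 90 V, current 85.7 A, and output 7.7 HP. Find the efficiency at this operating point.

74.5 %

P_out = 7.7 × 746 = 5744 W
P_in = V·I = 90 × 85.7 = 7713 W
η = P_out / P_in = 5744 / 7713 = 0.745 = 74.5%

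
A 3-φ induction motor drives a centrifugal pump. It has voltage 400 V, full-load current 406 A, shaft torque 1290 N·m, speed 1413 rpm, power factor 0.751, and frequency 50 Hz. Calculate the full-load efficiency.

ω = 2π × 1413/60 = 148 rad/s; P_out = τω = 1290 × 148 = 190920 W
P_in = √3·V_L·I_L·cosφ = 1.732 × 400 × 406 × 0.751 = 211239 W
η = P_out / P_in = 190920 / 211239 = 0.904 = 90.4%

90.4 %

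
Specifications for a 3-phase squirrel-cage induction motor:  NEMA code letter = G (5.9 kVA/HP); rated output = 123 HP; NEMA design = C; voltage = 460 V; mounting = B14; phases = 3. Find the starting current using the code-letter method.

911 A

S_LR = 5.9 × 123 = 725.7 kVA
I_LR = S_LR/(√3·V_L) = 725700/(1.732×460) = 911 A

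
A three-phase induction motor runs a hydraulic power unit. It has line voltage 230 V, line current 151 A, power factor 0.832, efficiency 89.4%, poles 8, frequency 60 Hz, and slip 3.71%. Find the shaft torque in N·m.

493 N·m

P_in = √3·V·I·cosφ = 1.732 × 230 × 151 × 0.832 = 50047 W
P_out = η·P_in = 0.894 × 50047 = 44742 W
n_s = 120×60/8 = 900 rpm; n = 900×(1−0.0371) = 867 rpm
ω = 2π×867/60 = 90.79 rad/s
τ = P_out/ω = 44742/90.79 = 493 N·m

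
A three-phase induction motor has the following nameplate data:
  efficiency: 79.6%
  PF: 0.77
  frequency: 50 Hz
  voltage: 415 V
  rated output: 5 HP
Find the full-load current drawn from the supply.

8.47 A

P_out = 5 × 746 = 3730 W
P_in = P_out / η = 3730 / 0.796 = 4686 W
I_L = P_in / (√3·V_L·cosφ) = 4686 / (1.732 × 415 × 0.77) = 8.47 A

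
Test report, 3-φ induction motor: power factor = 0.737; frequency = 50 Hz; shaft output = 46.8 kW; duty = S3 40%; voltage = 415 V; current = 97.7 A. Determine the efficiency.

90.4 %

P_out = 46.8 kW = 46800 W
P_in = √3·V_L·I_L·cosφ = 1.732 × 415 × 97.7 × 0.737 = 51756 W
η = P_out / P_in = 46800 / 51756 = 0.904 = 90.4%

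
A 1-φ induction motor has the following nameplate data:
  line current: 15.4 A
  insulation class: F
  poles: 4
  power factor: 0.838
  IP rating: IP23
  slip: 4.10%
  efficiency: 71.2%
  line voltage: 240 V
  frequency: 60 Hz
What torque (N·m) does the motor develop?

P_in = V·I·cosφ = 240 × 15.4 × 0.838 = 3097 W
P_out = η·P_in = 0.712 × 3097 = 2205 W
n_s = 120×60/4 = 1800 rpm; n = 1800×(1−0.041) = 1726 rpm
ω = 2π×1726/60 = 180.7 rad/s
τ = P_out/ω = 2205/180.7 = 12.2 N·m

12.2 N·m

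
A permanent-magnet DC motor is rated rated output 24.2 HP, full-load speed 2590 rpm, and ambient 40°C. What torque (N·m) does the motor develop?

P_out = 24.2 × 746 = 18053 W
ω = 2π × 2590/60 = 271.2 rad/s
τ = P_out/ω = 18053/271.2 = 66.6 N·m

66.6 N·m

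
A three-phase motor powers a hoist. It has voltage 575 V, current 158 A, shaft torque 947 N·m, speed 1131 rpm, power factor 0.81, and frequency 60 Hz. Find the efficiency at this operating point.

ω = 2π × 1131/60 = 118.4 rad/s; P_out = τω = 947 × 118.4 = 112125 W
P_in = √3·V_L·I_L·cosφ = 1.732 × 575 × 158 × 0.81 = 127455 W
η = P_out / P_in = 112125 / 127455 = 0.880 = 88.0%

88.0 %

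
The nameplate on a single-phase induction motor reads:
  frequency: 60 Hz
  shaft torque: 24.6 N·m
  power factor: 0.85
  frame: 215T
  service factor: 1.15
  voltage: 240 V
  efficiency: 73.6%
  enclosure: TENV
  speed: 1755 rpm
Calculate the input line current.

30.1 A

ω = 2π×1755/60 = 183.8 rad/s; P_out = τω = 24.6 × 183.8 = 4521 W
P_in = P_out / η = 4521 / 0.736 = 6143 W
I = P_in / (V·cosφ) = 6143 / (240 × 0.85) = 30.1 A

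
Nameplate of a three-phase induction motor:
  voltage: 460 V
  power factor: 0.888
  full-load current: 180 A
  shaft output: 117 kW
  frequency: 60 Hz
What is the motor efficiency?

P_out = 117 kW = 117000 W
P_in = √3·V_L·I_L·cosφ = 1.732 × 460 × 180 × 0.888 = 127348 W
η = P_out / P_in = 117000 / 127348 = 0.919 = 91.9%

91.9 %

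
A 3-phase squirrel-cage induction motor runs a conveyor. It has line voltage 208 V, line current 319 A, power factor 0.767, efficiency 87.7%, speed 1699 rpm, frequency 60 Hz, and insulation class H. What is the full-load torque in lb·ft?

320 lb·ft

P_in = √3·V·I·cosφ = 1.732 × 208 × 319 × 0.767 = 88145 W
P_out = η·P_in = 0.877 × 88145 = 77303 W
n = 1699 rpm
ω = 2π×1699/60 = 177.9 rad/s
τ = P_out/ω = 77303/177.9 = 434.5 N·m
In lb·ft: 434.5/1.356 = 320 lb·ft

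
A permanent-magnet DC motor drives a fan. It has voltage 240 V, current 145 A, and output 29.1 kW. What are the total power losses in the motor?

P_in = V·I = 240×145 = 34800 W
P_out = 29100 W
Losses = P_in − P_out = 34800 − 29100 = 5700 W

5.7 kW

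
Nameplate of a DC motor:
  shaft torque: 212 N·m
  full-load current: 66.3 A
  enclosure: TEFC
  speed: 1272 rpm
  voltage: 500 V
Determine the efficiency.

ω = 2π × 1272/60 = 133.2 rad/s; P_out = τω = 212 × 133.2 = 28238 W
P_in = V·I = 500 × 66.3 = 33150 W
η = P_out / P_in = 28238 / 33150 = 0.852 = 85.2%

85.2 %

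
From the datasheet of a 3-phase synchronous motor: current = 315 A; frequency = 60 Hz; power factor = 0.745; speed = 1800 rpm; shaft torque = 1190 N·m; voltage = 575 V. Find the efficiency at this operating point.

96.0 %

ω = 2π × 1800/60 = 188.5 rad/s; P_out = τω = 1190 × 188.5 = 224315 W
P_in = √3·V_L·I_L·cosφ = 1.732 × 575 × 315 × 0.745 = 233713 W
η = P_out / P_in = 224315 / 233713 = 0.960 = 96.0%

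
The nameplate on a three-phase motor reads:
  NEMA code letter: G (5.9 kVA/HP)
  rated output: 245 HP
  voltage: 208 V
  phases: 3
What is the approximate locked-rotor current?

4010 A

S_LR = 5.9 × 245 = 1445.5 kVA
I_LR = S_LR/(√3·V_L) = 1445500/(1.732×208) = 4010 A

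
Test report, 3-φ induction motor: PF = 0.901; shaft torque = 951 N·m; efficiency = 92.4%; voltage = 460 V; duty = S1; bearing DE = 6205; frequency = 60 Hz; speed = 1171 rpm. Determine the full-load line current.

176 A

ω = 2π×1171/60 = 122.6 rad/s; P_out = τω = 951 × 122.6 = 116593 W
P_in = P_out / η = 116593 / 0.924 = 126183 W
I_L = P_in / (√3·V_L·cosφ) = 126183 / (1.732 × 460 × 0.901) = 176 A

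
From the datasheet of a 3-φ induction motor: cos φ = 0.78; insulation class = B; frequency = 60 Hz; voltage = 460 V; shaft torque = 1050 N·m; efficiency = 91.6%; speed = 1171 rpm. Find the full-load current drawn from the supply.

226 A

ω = 2π×1171/60 = 122.6 rad/s; P_out = τω = 1050 × 122.6 = 128730 W
P_in = P_out / η = 128730 / 0.916 = 140535 W
I_L = P_in / (√3·V_L·cosφ) = 140535 / (1.732 × 460 × 0.78) = 226 A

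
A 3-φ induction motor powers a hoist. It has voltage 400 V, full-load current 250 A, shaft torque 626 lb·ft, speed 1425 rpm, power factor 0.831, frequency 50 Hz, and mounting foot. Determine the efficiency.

88.0 %

τ = 626 lb·ft × 1.356 = 848.9 N·m
ω = 2π × 1425/60 = 149.2 rad/s; P_out = τω = 848.9 × 149.2 = 126656 W
P_in = √3·V_L·I_L·cosφ = 1.732 × 400 × 250 × 0.831 = 143929 W
η = P_out / P_in = 126656 / 143929 = 0.880 = 88.0%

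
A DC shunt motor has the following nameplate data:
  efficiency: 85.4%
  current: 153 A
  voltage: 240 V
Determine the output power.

P_in = V·I = 240 × 153 = 36720 W
P_out = η·P_in = 0.854 × 36720 = 31359 W

31.4 kW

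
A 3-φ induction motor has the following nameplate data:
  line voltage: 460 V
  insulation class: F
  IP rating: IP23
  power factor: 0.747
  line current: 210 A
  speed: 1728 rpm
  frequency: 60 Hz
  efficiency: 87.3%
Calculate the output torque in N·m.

P_in = √3·V·I·cosφ = 1.732 × 460 × 210 × 0.747 = 124981 W
P_out = η·P_in = 0.873 × 124981 = 109108 W
n = 1728 rpm
ω = 2π×1728/60 = 181 rad/s
τ = P_out/ω = 109108/181 = 603 N·m

603 N·m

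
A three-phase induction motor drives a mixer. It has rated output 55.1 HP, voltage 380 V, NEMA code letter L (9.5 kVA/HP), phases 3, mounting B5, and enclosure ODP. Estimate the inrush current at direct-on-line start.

795 A

S_LR = 9.5 × 55.1 = 523.45 kVA
I_LR = S_LR/(√3·V_L) = 523450/(1.732×380) = 795 A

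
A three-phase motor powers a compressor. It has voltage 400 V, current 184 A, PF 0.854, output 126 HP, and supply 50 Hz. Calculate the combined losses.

P_in = √3·V·I·cosφ = 1.732×400×184×0.854 = 108864 W
P_out = 126×746 = 93996 W
Losses = P_in − P_out = 108864 − 93996 = 14868 W

14900 W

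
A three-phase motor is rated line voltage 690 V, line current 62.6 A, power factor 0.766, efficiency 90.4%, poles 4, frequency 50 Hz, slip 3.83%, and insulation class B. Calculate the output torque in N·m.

P_in = √3·V·I·cosφ = 1.732 × 690 × 62.6 × 0.766 = 57306 W
P_out = η·P_in = 0.904 × 57306 = 51805 W
n_s = 120×50/4 = 1500 rpm; n = 1500×(1−0.0383) = 1443 rpm
ω = 2π×1443/60 = 151.1 rad/s
τ = P_out/ω = 51805/151.1 = 343 N·m

343 N·m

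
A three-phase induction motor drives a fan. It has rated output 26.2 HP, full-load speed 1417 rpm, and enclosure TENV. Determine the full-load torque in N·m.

132 N·m

P_out = 26.2 × 746 = 19545 W
ω = 2π × 1417/60 = 148.4 rad/s
τ = P_out/ω = 19545/148.4 = 132 N·m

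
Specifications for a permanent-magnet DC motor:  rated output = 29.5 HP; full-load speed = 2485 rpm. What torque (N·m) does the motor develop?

P_out = 29.5 × 746 = 22007 W
ω = 2π × 2485/60 = 260.2 rad/s
τ = P_out/ω = 22007/260.2 = 84.6 N·m

84.6 N·m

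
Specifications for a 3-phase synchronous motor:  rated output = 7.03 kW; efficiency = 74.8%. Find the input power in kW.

P_out = 7030 W
P_in = P_out/η = 7030/0.748 = 9398 W = 9.4 kW

9.4 kW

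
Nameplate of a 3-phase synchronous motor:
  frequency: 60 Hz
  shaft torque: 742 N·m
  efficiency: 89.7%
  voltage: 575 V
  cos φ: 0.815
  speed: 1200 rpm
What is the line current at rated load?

ω = 2π×1200/60 = 125.7 rad/s; P_out = τω = 742 × 125.7 = 93269 W
P_in = P_out / η = 93269 / 0.897 = 103979 W
I_L = P_in / (√3·V_L·cosφ) = 103979 / (1.732 × 575 × 0.815) = 128 A

128 A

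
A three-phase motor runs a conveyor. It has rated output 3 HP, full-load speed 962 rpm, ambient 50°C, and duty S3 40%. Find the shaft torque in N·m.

P_out = 3 × 746 = 2238 W
ω = 2π × 962/60 = 100.7 rad/s
τ = P_out/ω = 2238/100.7 = 22.2 N·m

22.2 N·m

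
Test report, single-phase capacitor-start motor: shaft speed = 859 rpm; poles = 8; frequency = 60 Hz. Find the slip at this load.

4.56 %

n_s = 120f/p = 120×60/8 = 900 rpm
s = (n_s − n)/n_s = (900 − 859)/900 = 0.0456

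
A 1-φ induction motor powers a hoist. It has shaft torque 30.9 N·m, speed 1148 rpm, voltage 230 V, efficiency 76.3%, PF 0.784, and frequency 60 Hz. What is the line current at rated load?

27 A

ω = 2π×1148/60 = 120.2 rad/s; P_out = τω = 30.9 × 120.2 = 3714 W
P_in = P_out / η = 3714 / 0.763 = 4868 W
I = P_in / (V·cosφ) = 4868 / (230 × 0.784) = 27 A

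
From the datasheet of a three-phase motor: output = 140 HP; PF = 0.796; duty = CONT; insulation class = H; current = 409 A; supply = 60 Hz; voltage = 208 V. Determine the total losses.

12.8 kW

P_in = √3·V·I·cosφ = 1.732×208×409×0.796 = 117286 W
P_out = 140×746 = 104440 W
Losses = P_in − P_out = 117286 − 104440 = 12846 W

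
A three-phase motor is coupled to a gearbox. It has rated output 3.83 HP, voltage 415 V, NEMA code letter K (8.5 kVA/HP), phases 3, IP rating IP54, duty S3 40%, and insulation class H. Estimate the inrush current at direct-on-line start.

45.3 A

S_LR = 8.5 × 3.83 = 32.555 kVA
I_LR = S_LR/(√3·V_L) = 32555/(1.732×415) = 45.3 A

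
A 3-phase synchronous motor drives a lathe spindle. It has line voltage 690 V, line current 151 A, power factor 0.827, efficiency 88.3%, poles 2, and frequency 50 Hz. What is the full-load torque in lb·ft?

P_in = √3·V·I·cosφ = 1.732 × 690 × 151 × 0.827 = 149238 W
P_out = η·P_in = 0.883 × 149238 = 131777 W
n = n_s = 120×50/2 = 3000 rpm (synchronous)
ω = 2π×3000/60 = 314.2 rad/s
τ = P_out/ω = 131777/314.2 = 419.4 N·m
In lb·ft: 419.4/1.356 = 309 lb·ft

309 lb·ft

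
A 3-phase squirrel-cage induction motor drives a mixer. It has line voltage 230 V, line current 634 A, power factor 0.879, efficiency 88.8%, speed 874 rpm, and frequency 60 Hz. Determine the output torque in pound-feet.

P_in = √3·V·I·cosφ = 1.732 × 230 × 634 × 0.879 = 222000 W
P_out = η·P_in = 0.888 × 222000 = 197136 W
n = 874 rpm
ω = 2π×874/60 = 91.53 rad/s
τ = P_out/ω = 197136/91.53 = 2154 N·m
In lb·ft: 2154/1.356 = 1590 lb·ft

1590 lb·ft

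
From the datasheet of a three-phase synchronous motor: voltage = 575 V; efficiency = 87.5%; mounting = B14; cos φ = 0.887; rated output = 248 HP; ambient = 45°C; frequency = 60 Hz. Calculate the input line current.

P_out = 248 × 746 = 185008 W
P_in = P_out / η = 185008 / 0.875 = 211438 W
I_L = P_in / (√3·V_L·cosφ) = 211438 / (1.732 × 575 × 0.887) = 239 A

239 A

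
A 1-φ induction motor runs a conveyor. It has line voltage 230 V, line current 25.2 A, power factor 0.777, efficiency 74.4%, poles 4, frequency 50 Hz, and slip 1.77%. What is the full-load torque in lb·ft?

16 lb·ft

P_in = V·I·cosφ = 230 × 25.2 × 0.777 = 4503 W
P_out = η·P_in = 0.744 × 4503 = 3350 W
n_s = 120×50/4 = 1500 rpm; n = 1500×(1−0.0177) = 1473 rpm
ω = 2π×1473/60 = 154.3 rad/s
τ = P_out/ω = 3350/154.3 = 21.71 N·m
In lb·ft: 21.71/1.356 = 16 lb·ft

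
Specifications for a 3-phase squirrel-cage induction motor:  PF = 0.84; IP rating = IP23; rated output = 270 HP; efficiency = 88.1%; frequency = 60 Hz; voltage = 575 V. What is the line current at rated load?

P_out = 270 × 746 = 201420 W
P_in = P_out / η = 201420 / 0.881 = 228627 W
I_L = P_in / (√3·V_L·cosφ) = 228627 / (1.732 × 575 × 0.84) = 273 A

273 A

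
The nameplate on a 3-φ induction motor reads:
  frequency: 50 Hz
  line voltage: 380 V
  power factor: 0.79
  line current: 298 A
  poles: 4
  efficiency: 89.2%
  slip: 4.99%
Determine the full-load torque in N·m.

P_in = √3·V·I·cosφ = 1.732 × 380 × 298 × 0.79 = 154944 W
P_out = η·P_in = 0.892 × 154944 = 138210 W
n_s = 120×50/4 = 1500 rpm; n = 1500×(1−0.0499) = 1425 rpm
ω = 2π×1425/60 = 149.2 rad/s
τ = P_out/ω = 138210/149.2 = 926 N·m

926 N·m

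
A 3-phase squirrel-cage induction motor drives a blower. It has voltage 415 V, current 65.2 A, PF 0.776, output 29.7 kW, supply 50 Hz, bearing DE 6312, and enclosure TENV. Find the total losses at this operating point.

6.67 kW

P_in = √3·V·I·cosφ = 1.732×415×65.2×0.776 = 36367 W
P_out = 29700 W
Losses = P_in − P_out = 36367 − 29700 = 6667 W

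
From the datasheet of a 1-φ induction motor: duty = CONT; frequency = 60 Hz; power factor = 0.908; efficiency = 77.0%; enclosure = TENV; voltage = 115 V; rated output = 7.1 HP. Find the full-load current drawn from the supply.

65.9 A

P_out = 7.1 × 746 = 5297 W
P_in = P_out / η = 5297 / 0.770 = 6879 W
I = P_in / (V·cosφ) = 6879 / (115 × 0.908) = 65.9 A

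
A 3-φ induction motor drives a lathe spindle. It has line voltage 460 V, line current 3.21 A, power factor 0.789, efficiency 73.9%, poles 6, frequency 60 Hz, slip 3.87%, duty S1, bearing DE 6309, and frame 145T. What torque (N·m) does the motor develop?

12.3 N·m

P_in = √3·V·I·cosφ = 1.732 × 460 × 3.21 × 0.789 = 2018 W
P_out = η·P_in = 0.739 × 2018 = 1491 W
n_s = 120×60/6 = 1200 rpm; n = 1200×(1−0.0387) = 1154 rpm
ω = 2π×1154/60 = 120.8 rad/s
τ = P_out/ω = 1491/120.8 = 12.3 N·m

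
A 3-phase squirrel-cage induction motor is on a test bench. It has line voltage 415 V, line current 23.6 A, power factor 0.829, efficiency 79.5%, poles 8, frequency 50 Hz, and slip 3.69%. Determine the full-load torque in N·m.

148 N·m

P_in = √3·V·I·cosφ = 1.732 × 415 × 23.6 × 0.829 = 14062 W
P_out = η·P_in = 0.795 × 14062 = 11179 W
n_s = 120×50/8 = 750 rpm; n = 750×(1−0.0369) = 722 rpm
ω = 2π×722/60 = 75.61 rad/s
τ = P_out/ω = 11179/75.61 = 148 N·m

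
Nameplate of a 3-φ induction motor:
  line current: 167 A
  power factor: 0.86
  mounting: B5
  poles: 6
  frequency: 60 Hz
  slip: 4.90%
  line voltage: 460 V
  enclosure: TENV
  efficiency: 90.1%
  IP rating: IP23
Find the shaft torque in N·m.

863 N·m

P_in = √3·V·I·cosφ = 1.732 × 460 × 167 × 0.86 = 114425 W
P_out = η·P_in = 0.901 × 114425 = 103097 W
n_s = 120×60/6 = 1200 rpm; n = 1200×(1−0.049) = 1141 rpm
ω = 2π×1141/60 = 119.5 rad/s
τ = P_out/ω = 103097/119.5 = 863 N·m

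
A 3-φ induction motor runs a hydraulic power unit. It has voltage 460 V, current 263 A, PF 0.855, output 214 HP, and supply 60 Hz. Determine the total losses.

P_in = √3·V·I·cosφ = 1.732×460×263×0.855 = 179154 W
P_out = 214×746 = 159644 W
Losses = P_in − P_out = 179154 − 159644 = 19510 W

19.5 kW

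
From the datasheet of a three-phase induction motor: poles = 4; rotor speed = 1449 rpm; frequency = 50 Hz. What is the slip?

n_s = 120f/p = 120×50/4 = 1500 rpm
s = (n_s − n)/n_s = (1500 − 1449)/1500 = 0.0340

3.40 %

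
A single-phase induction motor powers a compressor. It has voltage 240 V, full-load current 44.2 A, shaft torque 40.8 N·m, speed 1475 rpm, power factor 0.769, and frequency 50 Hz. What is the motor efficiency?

77.3 %

ω = 2π × 1475/60 = 154.5 rad/s; P_out = τω = 40.8 × 154.5 = 6304 W
P_in = V·I·cosφ = 240 × 44.2 × 0.769 = 8158 W
η = P_out / P_in = 6304 / 8158 = 0.773 = 77.3%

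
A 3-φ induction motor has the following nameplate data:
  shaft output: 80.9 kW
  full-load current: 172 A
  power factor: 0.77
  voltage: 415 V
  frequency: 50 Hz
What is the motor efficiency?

85.0 %

P_out = 80.9 kW = 80900 W
P_in = √3·V_L·I_L·cosφ = 1.732 × 415 × 172 × 0.77 = 95195 W
η = P_out / P_in = 80900 / 95195 = 0.850 = 85.0%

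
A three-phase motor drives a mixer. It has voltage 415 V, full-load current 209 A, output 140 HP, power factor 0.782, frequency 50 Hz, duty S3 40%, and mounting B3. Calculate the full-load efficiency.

P_out = 140 × 746 = 104440 W
P_in = √3·V_L·I_L·cosφ = 1.732 × 415 × 209 × 0.782 = 117476 W
η = P_out / P_in = 104440 / 117476 = 0.889 = 88.9%

88.9 %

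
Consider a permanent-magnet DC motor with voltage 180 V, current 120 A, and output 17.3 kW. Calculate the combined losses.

P_in = V·I = 180×120 = 21600 W
P_out = 17300 W
Losses = P_in − P_out = 21600 − 17300 = 4300 W

4.3 kW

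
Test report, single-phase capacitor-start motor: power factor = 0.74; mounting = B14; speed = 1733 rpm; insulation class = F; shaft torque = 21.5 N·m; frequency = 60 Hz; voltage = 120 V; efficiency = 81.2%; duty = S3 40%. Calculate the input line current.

ω = 2π×1733/60 = 181.5 rad/s; P_out = τω = 21.5 × 181.5 = 3902 W
P_in = P_out / η = 3902 / 0.812 = 4805 W
I = P_in / (V·cosφ) = 4805 / (120 × 0.74) = 54.1 A

54.1 A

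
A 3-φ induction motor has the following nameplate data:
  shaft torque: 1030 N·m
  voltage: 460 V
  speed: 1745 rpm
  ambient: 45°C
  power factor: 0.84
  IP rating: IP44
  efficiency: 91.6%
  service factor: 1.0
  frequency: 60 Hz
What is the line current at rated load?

307 A

ω = 2π×1745/60 = 182.7 rad/s; P_out = τω = 1030 × 182.7 = 188181 W
P_in = P_out / η = 188181 / 0.916 = 205438 W
I_L = P_in / (√3·V_L·cosφ) = 205438 / (1.732 × 460 × 0.84) = 307 A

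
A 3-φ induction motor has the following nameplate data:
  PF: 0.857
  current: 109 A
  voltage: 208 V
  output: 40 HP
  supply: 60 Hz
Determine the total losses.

3810 W

P_in = √3·V·I·cosφ = 1.732×208×109×0.857 = 33653 W
P_out = 40×746 = 29840 W
Losses = P_in − P_out = 33653 − 29840 = 3813 W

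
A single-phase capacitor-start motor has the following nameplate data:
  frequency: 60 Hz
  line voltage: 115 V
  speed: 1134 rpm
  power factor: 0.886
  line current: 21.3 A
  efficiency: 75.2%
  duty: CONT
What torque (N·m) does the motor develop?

P_in = V·I·cosφ = 115 × 21.3 × 0.886 = 2170 W
P_out = η·P_in = 0.752 × 2170 = 1632 W
n = 1134 rpm
ω = 2π×1134/60 = 118.8 rad/s
τ = P_out/ω = 1632/118.8 = 13.7 N·m

13.7 N·m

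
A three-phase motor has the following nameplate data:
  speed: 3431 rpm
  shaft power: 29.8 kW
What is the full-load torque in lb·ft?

ω = 2π × 3431/60 = 359.3 rad/s
τ = P/ω = 29800/359.3 = 82.94 N·m
In lb·ft: 82.94/1.356 = 61.2 lb·ft

61.2 lb·ft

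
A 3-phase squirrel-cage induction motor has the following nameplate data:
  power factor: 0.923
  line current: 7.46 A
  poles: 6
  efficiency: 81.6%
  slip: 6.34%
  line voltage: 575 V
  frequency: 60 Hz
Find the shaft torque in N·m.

47.5 N·m

P_in = √3·V·I·cosφ = 1.732 × 575 × 7.46 × 0.923 = 6857 W
P_out = η·P_in = 0.816 × 6857 = 5595 W
n_s = 120×60/6 = 1200 rpm; n = 1200×(1−0.0634) = 1124 rpm
ω = 2π×1124/60 = 117.7 rad/s
τ = P_out/ω = 5595/117.7 = 47.5 N·m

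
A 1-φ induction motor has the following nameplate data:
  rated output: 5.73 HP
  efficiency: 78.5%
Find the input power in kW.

P_out = 5.73 × 746 = 4275 W
P_in = P_out/η = 4275/0.785 = 5446 W = 5.45 kW

5.45 kW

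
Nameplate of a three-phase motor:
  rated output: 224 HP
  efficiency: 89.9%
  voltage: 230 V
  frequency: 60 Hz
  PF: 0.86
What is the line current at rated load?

543 A

P_out = 224 × 746 = 167104 W
P_in = P_out / η = 167104 / 0.899 = 185878 W
I_L = P_in / (√3·V_L·cosφ) = 185878 / (1.732 × 230 × 0.86) = 543 A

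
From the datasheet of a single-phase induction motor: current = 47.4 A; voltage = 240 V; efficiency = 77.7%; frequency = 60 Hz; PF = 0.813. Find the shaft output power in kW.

P_in = V·I·cosφ = 240 × 47.4 × 0.813 = 9249 W
P_out = η·P_in = 0.777 × 9249 = 7186 W

7.19 kW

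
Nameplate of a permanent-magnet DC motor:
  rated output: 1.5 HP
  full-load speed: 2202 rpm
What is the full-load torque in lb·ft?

P_out = 1.5 × 746 = 1119 W
ω = 2π × 2202/60 = 230.6 rad/s
τ = P_out/ω = 1119/230.6 = 4.853 N·m
In lb·ft: 4.853/1.356 = 3.58 lb·ft

3.58 lb·ft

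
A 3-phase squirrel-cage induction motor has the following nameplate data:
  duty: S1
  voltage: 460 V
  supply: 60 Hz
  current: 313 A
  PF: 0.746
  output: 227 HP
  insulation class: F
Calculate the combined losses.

P_in = √3·V·I·cosφ = 1.732×460×313×0.746 = 186033 W
P_out = 227×746 = 169342 W
Losses = P_in − P_out = 186033 − 169342 = 16691 W

16700 W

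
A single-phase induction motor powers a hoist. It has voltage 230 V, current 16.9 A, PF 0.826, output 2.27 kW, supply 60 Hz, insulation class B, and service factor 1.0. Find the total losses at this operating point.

P_in = V·I·cosφ = 230×16.9×0.826 = 3211 W
P_out = 2270 W
Losses = P_in − P_out = 3211 − 2270 = 941 W

941 W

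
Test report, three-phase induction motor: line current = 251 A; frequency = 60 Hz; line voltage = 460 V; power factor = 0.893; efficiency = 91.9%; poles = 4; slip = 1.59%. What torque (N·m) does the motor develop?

P_in = √3·V·I·cosφ = 1.732 × 460 × 251 × 0.893 = 178579 W
P_out = η·P_in = 0.919 × 178579 = 164114 W
n_s = 120×60/4 = 1800 rpm; n = 1800×(1−0.0159) = 1771 rpm
ω = 2π×1771/60 = 185.5 rad/s
τ = P_out/ω = 164114/185.5 = 885 N·m

885 N·m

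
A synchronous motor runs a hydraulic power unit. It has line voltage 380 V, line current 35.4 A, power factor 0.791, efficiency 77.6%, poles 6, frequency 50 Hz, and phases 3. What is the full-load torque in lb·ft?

101 lb·ft

P_in = √3·V·I·cosφ = 1.732 × 380 × 35.4 × 0.791 = 18429 W
P_out = η·P_in = 0.776 × 18429 = 14301 W
n = n_s = 120×50/6 = 1000 rpm (synchronous)
ω = 2π×1000/60 = 104.7 rad/s
τ = P_out/ω = 14301/104.7 = 136.6 N·m
In lb·ft: 136.6/1.356 = 101 lb·ft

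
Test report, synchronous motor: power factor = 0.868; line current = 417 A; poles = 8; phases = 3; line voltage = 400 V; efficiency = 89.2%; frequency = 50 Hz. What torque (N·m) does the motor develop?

P_in = √3·V·I·cosφ = 1.732 × 400 × 417 × 0.868 = 250763 W
P_out = η·P_in = 0.892 × 250763 = 223681 W
n = n_s = 120×50/8 = 750 rpm (synchronous)
ω = 2π×750/60 = 78.54 rad/s
τ = P_out/ω = 223681/78.54 = 2850 N·m

2850 N·m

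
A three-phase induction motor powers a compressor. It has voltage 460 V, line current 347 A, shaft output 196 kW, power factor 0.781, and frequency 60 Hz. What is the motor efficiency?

P_out = 196 kW = 196000 W
P_in = √3·V_L·I_L·cosφ = 1.732 × 460 × 347 × 0.781 = 215917 W
η = P_out / P_in = 196000 / 215917 = 0.908 = 90.8%

90.8 %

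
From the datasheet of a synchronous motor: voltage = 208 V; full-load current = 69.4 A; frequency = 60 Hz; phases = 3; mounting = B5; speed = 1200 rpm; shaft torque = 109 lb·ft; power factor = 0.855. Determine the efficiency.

86.9 %

τ = 109 lb·ft × 1.356 = 147.8 N·m
ω = 2π × 1200/60 = 125.7 rad/s; P_out = τω = 147.8 × 125.7 = 18578 W
P_in = √3·V_L·I_L·cosφ = 1.732 × 208 × 69.4 × 0.855 = 21377 W
η = P_out / P_in = 18578 / 21377 = 0.869 = 86.9%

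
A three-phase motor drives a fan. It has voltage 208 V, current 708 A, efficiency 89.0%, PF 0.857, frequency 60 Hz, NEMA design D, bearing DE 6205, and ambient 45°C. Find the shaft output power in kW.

P_in = √3·V·I·cosφ = 1.732 × 208 × 708 × 0.857 = 218587 W
P_out = η·P_in = 0.89 × 218587 = 194542 W

195 kW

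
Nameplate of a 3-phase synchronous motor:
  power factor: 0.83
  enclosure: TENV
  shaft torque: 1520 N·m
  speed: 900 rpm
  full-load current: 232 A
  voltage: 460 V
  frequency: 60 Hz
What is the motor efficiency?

ω = 2π × 900/60 = 94.25 rad/s; P_out = τω = 1520 × 94.25 = 143260 W
P_in = √3·V_L·I_L·cosφ = 1.732 × 460 × 232 × 0.83 = 153416 W
η = P_out / P_in = 143260 / 153416 = 0.934 = 93.4%

93.4 %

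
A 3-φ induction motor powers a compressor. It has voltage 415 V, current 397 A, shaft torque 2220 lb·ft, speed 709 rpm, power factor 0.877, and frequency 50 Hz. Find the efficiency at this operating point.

89.3 %

τ = 2220 lb·ft × 1.356 = 3010 N·m
ω = 2π × 709/60 = 74.25 rad/s; P_out = τω = 3010 × 74.25 = 223493 W
P_in = √3·V_L·I_L·cosφ = 1.732 × 415 × 397 × 0.877 = 250257 W
η = P_out / P_in = 223493 / 250257 = 0.893 = 89.3%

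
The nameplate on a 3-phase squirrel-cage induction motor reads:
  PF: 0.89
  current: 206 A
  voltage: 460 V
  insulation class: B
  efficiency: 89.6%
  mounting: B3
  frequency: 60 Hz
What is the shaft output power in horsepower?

175 HP

P_in = √3·V·I·cosφ = 1.732 × 460 × 206 × 0.89 = 146071 W
P_out = η·P_in = 0.896 × 146071 = 130880 W
= 130880/746 = 175 HP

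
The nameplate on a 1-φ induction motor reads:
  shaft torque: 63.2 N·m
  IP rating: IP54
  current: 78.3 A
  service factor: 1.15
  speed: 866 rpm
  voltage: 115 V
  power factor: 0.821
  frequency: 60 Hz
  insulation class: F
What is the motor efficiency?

77.5 %

ω = 2π × 866/60 = 90.69 rad/s; P_out = τω = 63.2 × 90.69 = 5732 W
P_in = V·I·cosφ = 115 × 78.3 × 0.821 = 7393 W
η = P_out / P_in = 5732 / 7393 = 0.775 = 77.5%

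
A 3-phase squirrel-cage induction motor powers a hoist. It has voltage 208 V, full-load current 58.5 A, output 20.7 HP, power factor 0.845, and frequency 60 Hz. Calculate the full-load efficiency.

86.7 %

P_out = 20.7 × 746 = 15442 W
P_in = √3·V_L·I_L·cosφ = 1.732 × 208 × 58.5 × 0.845 = 17808 W
η = P_out / P_in = 15442 / 17808 = 0.867 = 86.7%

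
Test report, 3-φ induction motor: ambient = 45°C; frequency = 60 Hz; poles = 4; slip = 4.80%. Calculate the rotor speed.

1714 rpm

n_s = 120f/p = 120×60/4 = 1800 rpm
n = n_s(1 − s) = 1800 × (1 − 0.048) = 1714 rpm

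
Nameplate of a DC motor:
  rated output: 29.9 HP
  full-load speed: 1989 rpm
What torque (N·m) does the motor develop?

P_out = 29.9 × 746 = 22305 W
ω = 2π × 1989/60 = 208.3 rad/s
τ = P_out/ω = 22305/208.3 = 107 N·m

107 N·m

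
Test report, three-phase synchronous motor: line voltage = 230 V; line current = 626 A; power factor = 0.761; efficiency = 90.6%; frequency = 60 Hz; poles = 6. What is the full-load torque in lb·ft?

1010 lb·ft

P_in = √3·V·I·cosφ = 1.732 × 230 × 626 × 0.761 = 189773 W
P_out = η·P_in = 0.906 × 189773 = 171934 W
n = n_s = 120×60/6 = 1200 rpm (synchronous)
ω = 2π×1200/60 = 125.7 rad/s
τ = P_out/ω = 171934/125.7 = 1368 N·m
In lb·ft: 1368/1.356 = 1010 lb·ft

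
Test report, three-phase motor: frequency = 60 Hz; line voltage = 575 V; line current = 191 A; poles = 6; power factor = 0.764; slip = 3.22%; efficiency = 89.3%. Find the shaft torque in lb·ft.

787 lb·ft

P_in = √3·V·I·cosφ = 1.732 × 575 × 191 × 0.764 = 145326 W
P_out = η·P_in = 0.893 × 145326 = 129776 W
n_s = 120×60/6 = 1200 rpm; n = 1200×(1−0.0322) = 1161 rpm
ω = 2π×1161/60 = 121.6 rad/s
τ = P_out/ω = 129776/121.6 = 1067 N·m
In lb·ft: 1067/1.356 = 787 lb·ft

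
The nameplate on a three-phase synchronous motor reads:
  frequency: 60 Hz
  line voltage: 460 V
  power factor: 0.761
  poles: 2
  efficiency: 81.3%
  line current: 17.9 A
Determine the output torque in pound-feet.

P_in = √3·V·I·cosφ = 1.732 × 460 × 17.9 × 0.761 = 10853 W
P_out = η·P_in = 0.813 × 10853 = 8823 W
n = n_s = 120×60/2 = 3600 rpm (synchronous)
ω = 2π×3600/60 = 377 rad/s
τ = P_out/ω = 8823/377 = 23.4 N·m
In lb·ft: 23.4/1.356 = 17.3 lb·ft

17.3 lb·ft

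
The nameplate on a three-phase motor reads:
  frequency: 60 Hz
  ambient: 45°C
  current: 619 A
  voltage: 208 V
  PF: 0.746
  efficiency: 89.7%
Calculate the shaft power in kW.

P_in = √3·V·I·cosφ = 1.732 × 208 × 619 × 0.746 = 166357 W
P_out = η·P_in = 0.897 × 166357 = 149222 W

149 kW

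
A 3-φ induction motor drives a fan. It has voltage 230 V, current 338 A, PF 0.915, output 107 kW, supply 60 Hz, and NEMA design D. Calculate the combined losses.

16.2 kW

P_in = √3·V·I·cosφ = 1.732×230×338×0.915 = 123201 W
P_out = 107000 W
Losses = P_in − P_out = 123201 − 107000 = 16201 W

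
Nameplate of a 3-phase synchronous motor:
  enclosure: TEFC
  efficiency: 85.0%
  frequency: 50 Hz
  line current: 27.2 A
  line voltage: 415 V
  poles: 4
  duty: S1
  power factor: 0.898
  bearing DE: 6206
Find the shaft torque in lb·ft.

70.1 lb·ft

P_in = √3·V·I·cosφ = 1.732 × 415 × 27.2 × 0.898 = 17557 W
P_out = η·P_in = 0.85 × 17557 = 14923 W
n = n_s = 120×50/4 = 1500 rpm (synchronous)
ω = 2π×1500/60 = 157.1 rad/s
τ = P_out/ω = 14923/157.1 = 94.99 N·m
In lb·ft: 94.99/1.356 = 70.1 lb·ft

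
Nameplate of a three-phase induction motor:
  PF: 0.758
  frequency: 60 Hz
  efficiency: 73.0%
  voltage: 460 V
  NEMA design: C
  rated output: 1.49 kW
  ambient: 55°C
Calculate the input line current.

3.38 A

P_out = 1.49 kW = 1490 W
P_in = P_out / η = 1490 / 0.730 = 2041 W
I_L = P_in / (√3·V_L·cosφ) = 2041 / (1.732 × 460 × 0.758) = 3.38 A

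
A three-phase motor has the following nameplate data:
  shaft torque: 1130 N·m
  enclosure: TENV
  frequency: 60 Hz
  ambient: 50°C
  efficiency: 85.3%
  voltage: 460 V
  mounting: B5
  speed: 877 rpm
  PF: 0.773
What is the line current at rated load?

ω = 2π×877/60 = 91.84 rad/s; P_out = τω = 1130 × 91.84 = 103779 W
P_in = P_out / η = 103779 / 0.853 = 121664 W
I_L = P_in / (√3·V_L·cosφ) = 121664 / (1.732 × 460 × 0.773) = 198 A

198 A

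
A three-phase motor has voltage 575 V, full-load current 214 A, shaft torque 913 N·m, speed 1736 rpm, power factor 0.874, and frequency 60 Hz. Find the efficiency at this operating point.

89.1 %

ω = 2π × 1736/60 = 181.8 rad/s; P_out = τω = 913 × 181.8 = 165983 W
P_in = √3·V_L·I_L·cosφ = 1.732 × 575 × 214 × 0.874 = 186269 W
η = P_out / P_in = 165983 / 186269 = 0.891 = 89.1%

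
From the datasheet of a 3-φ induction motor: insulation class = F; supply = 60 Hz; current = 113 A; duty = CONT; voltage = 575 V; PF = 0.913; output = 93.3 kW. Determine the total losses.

9450 W

P_in = √3·V·I·cosφ = 1.732×575×113×0.913 = 102746 W
P_out = 93300 W
Losses = P_in − P_out = 102746 − 93300 = 9446 W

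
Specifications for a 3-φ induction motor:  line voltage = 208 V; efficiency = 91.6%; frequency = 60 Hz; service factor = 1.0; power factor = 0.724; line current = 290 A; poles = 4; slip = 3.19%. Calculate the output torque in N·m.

380 N·m

P_in = √3·V·I·cosφ = 1.732 × 208 × 290 × 0.724 = 75639 W
P_out = η·P_in = 0.916 × 75639 = 69285 W
n_s = 120×60/4 = 1800 rpm; n = 1800×(1−0.0319) = 1743 rpm
ω = 2π×1743/60 = 182.5 rad/s
τ = P_out/ω = 69285/182.5 = 380 N·m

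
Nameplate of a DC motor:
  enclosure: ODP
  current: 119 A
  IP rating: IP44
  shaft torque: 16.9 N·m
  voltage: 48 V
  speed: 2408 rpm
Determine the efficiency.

74.6 %

ω = 2π × 2408/60 = 252.2 rad/s; P_out = τω = 16.9 × 252.2 = 4262 W
P_in = V·I = 48 × 119 = 5712 W
η = P_out / P_in = 4262 / 5712 = 0.746 = 74.6%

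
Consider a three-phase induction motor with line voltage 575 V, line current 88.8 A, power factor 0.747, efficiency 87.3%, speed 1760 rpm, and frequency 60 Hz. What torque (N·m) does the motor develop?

P_in = √3·V·I·cosφ = 1.732 × 575 × 88.8 × 0.747 = 66062 W
P_out = η·P_in = 0.873 × 66062 = 57672 W
n = 1760 rpm
ω = 2π×1760/60 = 184.3 rad/s
τ = P_out/ω = 57672/184.3 = 313 N·m

313 N·m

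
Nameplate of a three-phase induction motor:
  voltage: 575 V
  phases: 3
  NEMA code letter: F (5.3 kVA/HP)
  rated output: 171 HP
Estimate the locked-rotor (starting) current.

S_LR = 5.3 × 171 = 906.3 kVA
I_LR = S_LR/(√3·V_L) = 906300/(1.732×575) = 910 A

910 A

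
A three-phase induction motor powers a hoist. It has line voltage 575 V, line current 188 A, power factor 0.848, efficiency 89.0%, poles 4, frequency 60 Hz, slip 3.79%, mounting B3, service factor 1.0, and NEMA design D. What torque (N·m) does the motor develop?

P_in = √3·V·I·cosφ = 1.732 × 575 × 188 × 0.848 = 158770 W
P_out = η·P_in = 0.89 × 158770 = 141305 W
n_s = 120×60/4 = 1800 rpm; n = 1800×(1−0.0379) = 1732 rpm
ω = 2π×1732/60 = 181.4 rad/s
τ = P_out/ω = 141305/181.4 = 779 N·m

779 N·m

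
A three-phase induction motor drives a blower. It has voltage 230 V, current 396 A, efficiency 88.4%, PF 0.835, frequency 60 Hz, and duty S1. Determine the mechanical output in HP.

156 HP

P_in = √3·V·I·cosφ = 1.732 × 230 × 396 × 0.835 = 131722 W
P_out = η·P_in = 0.884 × 131722 = 116442 W
= 116442/746 = 156 HP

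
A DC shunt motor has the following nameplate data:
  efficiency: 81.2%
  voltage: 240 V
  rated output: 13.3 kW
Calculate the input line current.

P_out = 13.3 kW = 13300 W
P_in = P_out / η = 13300 / 0.812 = 16379 W
I = P_in / V = 16379 / 240 = 68.2 A

68.2 A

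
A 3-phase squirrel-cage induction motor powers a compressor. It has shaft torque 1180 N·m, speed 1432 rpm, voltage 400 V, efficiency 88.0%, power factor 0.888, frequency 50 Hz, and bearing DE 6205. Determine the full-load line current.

327 A

ω = 2π×1432/60 = 150 rad/s; P_out = τω = 1180 × 150 = 177000 W
P_in = P_out / η = 177000 / 0.880 = 201136 W
I_L = P_in / (√3·V_L·cosφ) = 201136 / (1.732 × 400 × 0.888) = 327 A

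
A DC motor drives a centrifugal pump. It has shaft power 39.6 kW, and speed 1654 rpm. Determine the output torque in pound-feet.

ω = 2π × 1654/60 = 173.2 rad/s
τ = P/ω = 39600/173.2 = 228.6 N·m
In lb·ft: 228.6/1.356 = 169 lb·ft

169 lb·ft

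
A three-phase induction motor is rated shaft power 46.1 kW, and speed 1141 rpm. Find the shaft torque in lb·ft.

ω = 2π × 1141/60 = 119.5 rad/s
τ = P/ω = 46100/119.5 = 385.8 N·m
In lb·ft: 385.8/1.356 = 285 lb·ft

285 lb·ft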